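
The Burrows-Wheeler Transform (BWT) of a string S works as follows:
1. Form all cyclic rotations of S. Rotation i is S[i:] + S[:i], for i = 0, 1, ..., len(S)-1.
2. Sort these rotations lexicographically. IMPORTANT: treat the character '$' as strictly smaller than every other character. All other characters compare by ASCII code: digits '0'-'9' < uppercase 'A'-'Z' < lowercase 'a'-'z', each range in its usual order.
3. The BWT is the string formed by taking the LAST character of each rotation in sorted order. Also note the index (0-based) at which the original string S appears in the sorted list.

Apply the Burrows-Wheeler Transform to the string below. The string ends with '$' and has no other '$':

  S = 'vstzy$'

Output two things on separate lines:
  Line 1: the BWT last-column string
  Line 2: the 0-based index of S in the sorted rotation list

All 6 rotations (rotation i = S[i:]+S[:i]):
  rot[0] = vstzy$
  rot[1] = stzy$v
  rot[2] = tzy$vs
  rot[3] = zy$vst
  rot[4] = y$vstz
  rot[5] = $vstzy
Sorted (with $ < everything):
  sorted[0] = $vstzy  (last char: 'y')
  sorted[1] = stzy$v  (last char: 'v')
  sorted[2] = tzy$vs  (last char: 's')
  sorted[3] = vstzy$  (last char: '$')
  sorted[4] = y$vstz  (last char: 'z')
  sorted[5] = zy$vst  (last char: 't')
Last column: yvs$zt
Original string S is at sorted index 3

Answer: yvs$zt
3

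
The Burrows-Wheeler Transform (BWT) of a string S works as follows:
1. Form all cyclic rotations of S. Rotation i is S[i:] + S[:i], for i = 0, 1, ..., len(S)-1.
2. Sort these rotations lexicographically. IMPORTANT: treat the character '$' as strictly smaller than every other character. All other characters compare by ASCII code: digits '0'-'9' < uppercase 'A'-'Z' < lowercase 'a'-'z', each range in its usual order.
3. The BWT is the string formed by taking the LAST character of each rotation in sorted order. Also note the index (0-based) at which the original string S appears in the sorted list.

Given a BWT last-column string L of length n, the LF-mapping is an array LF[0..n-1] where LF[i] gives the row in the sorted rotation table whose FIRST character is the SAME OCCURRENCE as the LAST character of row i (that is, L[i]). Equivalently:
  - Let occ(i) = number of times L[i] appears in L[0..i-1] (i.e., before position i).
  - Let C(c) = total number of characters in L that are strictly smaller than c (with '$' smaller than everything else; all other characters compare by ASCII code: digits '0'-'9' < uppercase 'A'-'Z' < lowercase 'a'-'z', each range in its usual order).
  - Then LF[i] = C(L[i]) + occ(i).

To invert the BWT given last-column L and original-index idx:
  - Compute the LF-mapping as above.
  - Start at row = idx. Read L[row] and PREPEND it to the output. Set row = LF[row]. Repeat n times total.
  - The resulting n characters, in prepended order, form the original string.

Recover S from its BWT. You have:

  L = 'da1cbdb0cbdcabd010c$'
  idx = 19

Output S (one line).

Answer: dcbcb10cdbba0ac0d1d$

Derivation:
LF mapping: 16 6 4 12 8 17 9 1 13 10 18 14 7 11 19 2 5 3 15 0
Walk LF starting at row 19, prepending L[row]:
  step 1: row=19, L[19]='$', prepend. Next row=LF[19]=0
  step 2: row=0, L[0]='d', prepend. Next row=LF[0]=16
  step 3: row=16, L[16]='1', prepend. Next row=LF[16]=5
  step 4: row=5, L[5]='d', prepend. Next row=LF[5]=17
  step 5: row=17, L[17]='0', prepend. Next row=LF[17]=3
  step 6: row=3, L[3]='c', prepend. Next row=LF[3]=12
  step 7: row=12, L[12]='a', prepend. Next row=LF[12]=7
  step 8: row=7, L[7]='0', prepend. Next row=LF[7]=1
  step 9: row=1, L[1]='a', prepend. Next row=LF[1]=6
  step 10: row=6, L[6]='b', prepend. Next row=LF[6]=9
  step 11: row=9, L[9]='b', prepend. Next row=LF[9]=10
  step 12: row=10, L[10]='d', prepend. Next row=LF[10]=18
  step 13: row=18, L[18]='c', prepend. Next row=LF[18]=15
  step 14: row=15, L[15]='0', prepend. Next row=LF[15]=2
  step 15: row=2, L[2]='1', prepend. Next row=LF[2]=4
  step 16: row=4, L[4]='b', prepend. Next row=LF[4]=8
  step 17: row=8, L[8]='c', prepend. Next row=LF[8]=13
  step 18: row=13, L[13]='b', prepend. Next row=LF[13]=11
  step 19: row=11, L[11]='c', prepend. Next row=LF[11]=14
  step 20: row=14, L[14]='d', prepend. Next row=LF[14]=19
Reversed output: dcbcb10cdbba0ac0d1d$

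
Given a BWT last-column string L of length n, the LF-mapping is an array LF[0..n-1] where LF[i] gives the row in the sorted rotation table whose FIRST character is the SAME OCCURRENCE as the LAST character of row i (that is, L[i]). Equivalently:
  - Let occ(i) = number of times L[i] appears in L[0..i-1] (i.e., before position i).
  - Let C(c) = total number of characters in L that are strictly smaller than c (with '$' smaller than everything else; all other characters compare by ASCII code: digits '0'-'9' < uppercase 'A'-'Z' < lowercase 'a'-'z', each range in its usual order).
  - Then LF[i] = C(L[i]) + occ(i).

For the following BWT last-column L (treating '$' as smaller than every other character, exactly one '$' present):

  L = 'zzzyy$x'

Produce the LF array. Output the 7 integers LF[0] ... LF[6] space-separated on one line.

Char counts: '$':1, 'x':1, 'y':2, 'z':3
C (first-col start): C('$')=0, C('x')=1, C('y')=2, C('z')=4
L[0]='z': occ=0, LF[0]=C('z')+0=4+0=4
L[1]='z': occ=1, LF[1]=C('z')+1=4+1=5
L[2]='z': occ=2, LF[2]=C('z')+2=4+2=6
L[3]='y': occ=0, LF[3]=C('y')+0=2+0=2
L[4]='y': occ=1, LF[4]=C('y')+1=2+1=3
L[5]='$': occ=0, LF[5]=C('$')+0=0+0=0
L[6]='x': occ=0, LF[6]=C('x')+0=1+0=1

Answer: 4 5 6 2 3 0 1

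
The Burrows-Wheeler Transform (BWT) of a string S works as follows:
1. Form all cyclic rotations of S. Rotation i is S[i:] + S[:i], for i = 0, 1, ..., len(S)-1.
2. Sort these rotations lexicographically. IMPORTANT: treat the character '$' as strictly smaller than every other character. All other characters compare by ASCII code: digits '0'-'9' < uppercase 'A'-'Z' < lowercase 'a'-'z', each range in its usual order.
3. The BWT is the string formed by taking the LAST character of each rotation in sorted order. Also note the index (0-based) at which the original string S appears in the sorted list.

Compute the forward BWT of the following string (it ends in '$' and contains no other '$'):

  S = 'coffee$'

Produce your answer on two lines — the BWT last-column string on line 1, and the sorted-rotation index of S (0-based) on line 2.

Answer: e$effoc
1

Derivation:
All 7 rotations (rotation i = S[i:]+S[:i]):
  rot[0] = coffee$
  rot[1] = offee$c
  rot[2] = ffee$co
  rot[3] = fee$cof
  rot[4] = ee$coff
  rot[5] = e$coffe
  rot[6] = $coffee
Sorted (with $ < everything):
  sorted[0] = $coffee  (last char: 'e')
  sorted[1] = coffee$  (last char: '$')
  sorted[2] = e$coffe  (last char: 'e')
  sorted[3] = ee$coff  (last char: 'f')
  sorted[4] = fee$cof  (last char: 'f')
  sorted[5] = ffee$co  (last char: 'o')
  sorted[6] = offee$c  (last char: 'c')
Last column: e$effoc
Original string S is at sorted index 1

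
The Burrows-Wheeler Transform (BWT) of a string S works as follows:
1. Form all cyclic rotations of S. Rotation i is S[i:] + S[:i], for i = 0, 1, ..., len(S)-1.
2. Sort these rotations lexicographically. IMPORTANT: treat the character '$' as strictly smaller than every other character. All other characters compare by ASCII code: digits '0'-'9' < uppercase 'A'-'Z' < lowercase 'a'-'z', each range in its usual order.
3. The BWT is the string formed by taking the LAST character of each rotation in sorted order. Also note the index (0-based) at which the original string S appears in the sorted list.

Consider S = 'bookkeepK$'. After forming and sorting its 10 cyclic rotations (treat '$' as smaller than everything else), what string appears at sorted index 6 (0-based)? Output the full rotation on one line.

Answer: kkeepK$boo

Derivation:
All 10 rotations (rotation i = S[i:]+S[:i]):
  rot[0] = bookkeepK$
  rot[1] = ookkeepK$b
  rot[2] = okkeepK$bo
  rot[3] = kkeepK$boo
  rot[4] = keepK$book
  rot[5] = eepK$bookk
  rot[6] = epK$bookke
  rot[7] = pK$bookkee
  rot[8] = K$bookkeep
  rot[9] = $bookkeepK
Sorted (with $ < everything):
  sorted[0] = $bookkeepK
  sorted[1] = K$bookkeep
  sorted[2] = bookkeepK$
  sorted[3] = eepK$bookk
  sorted[4] = epK$bookke
  sorted[5] = keepK$book
  sorted[6] = kkeepK$boo
  sorted[7] = okkeepK$bo
  sorted[8] = ookkeepK$b
  sorted[9] = pK$bookkee
sorted[6] = kkeepK$boo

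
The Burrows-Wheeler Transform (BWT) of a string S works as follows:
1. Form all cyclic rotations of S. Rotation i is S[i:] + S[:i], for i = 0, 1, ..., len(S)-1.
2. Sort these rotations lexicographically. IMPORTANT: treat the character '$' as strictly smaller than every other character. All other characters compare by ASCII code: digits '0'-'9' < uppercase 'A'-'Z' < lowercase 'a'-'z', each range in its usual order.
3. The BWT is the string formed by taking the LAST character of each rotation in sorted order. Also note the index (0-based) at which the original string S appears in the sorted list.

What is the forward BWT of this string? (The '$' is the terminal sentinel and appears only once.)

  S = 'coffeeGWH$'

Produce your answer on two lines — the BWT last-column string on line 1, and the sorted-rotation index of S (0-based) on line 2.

All 10 rotations (rotation i = S[i:]+S[:i]):
  rot[0] = coffeeGWH$
  rot[1] = offeeGWH$c
  rot[2] = ffeeGWH$co
  rot[3] = feeGWH$cof
  rot[4] = eeGWH$coff
  rot[5] = eGWH$coffe
  rot[6] = GWH$coffee
  rot[7] = WH$coffeeG
  rot[8] = H$coffeeGW
  rot[9] = $coffeeGWH
Sorted (with $ < everything):
  sorted[0] = $coffeeGWH  (last char: 'H')
  sorted[1] = GWH$coffee  (last char: 'e')
  sorted[2] = H$coffeeGW  (last char: 'W')
  sorted[3] = WH$coffeeG  (last char: 'G')
  sorted[4] = coffeeGWH$  (last char: '$')
  sorted[5] = eGWH$coffe  (last char: 'e')
  sorted[6] = eeGWH$coff  (last char: 'f')
  sorted[7] = feeGWH$cof  (last char: 'f')
  sorted[8] = ffeeGWH$co  (last char: 'o')
  sorted[9] = offeeGWH$c  (last char: 'c')
Last column: HeWG$effoc
Original string S is at sorted index 4

Answer: HeWG$effoc
4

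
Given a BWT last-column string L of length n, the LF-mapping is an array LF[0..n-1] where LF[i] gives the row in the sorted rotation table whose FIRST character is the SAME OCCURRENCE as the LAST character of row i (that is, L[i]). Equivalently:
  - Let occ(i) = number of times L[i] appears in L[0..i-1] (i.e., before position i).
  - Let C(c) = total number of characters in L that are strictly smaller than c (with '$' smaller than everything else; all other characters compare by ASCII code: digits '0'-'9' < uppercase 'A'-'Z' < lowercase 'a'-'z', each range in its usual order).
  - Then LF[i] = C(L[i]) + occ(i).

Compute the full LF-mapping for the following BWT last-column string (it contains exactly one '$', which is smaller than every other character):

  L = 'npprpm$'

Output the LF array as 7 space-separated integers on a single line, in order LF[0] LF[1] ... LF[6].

Char counts: '$':1, 'm':1, 'n':1, 'p':3, 'r':1
C (first-col start): C('$')=0, C('m')=1, C('n')=2, C('p')=3, C('r')=6
L[0]='n': occ=0, LF[0]=C('n')+0=2+0=2
L[1]='p': occ=0, LF[1]=C('p')+0=3+0=3
L[2]='p': occ=1, LF[2]=C('p')+1=3+1=4
L[3]='r': occ=0, LF[3]=C('r')+0=6+0=6
L[4]='p': occ=2, LF[4]=C('p')+2=3+2=5
L[5]='m': occ=0, LF[5]=C('m')+0=1+0=1
L[6]='$': occ=0, LF[6]=C('$')+0=0+0=0

Answer: 2 3 4 6 5 1 0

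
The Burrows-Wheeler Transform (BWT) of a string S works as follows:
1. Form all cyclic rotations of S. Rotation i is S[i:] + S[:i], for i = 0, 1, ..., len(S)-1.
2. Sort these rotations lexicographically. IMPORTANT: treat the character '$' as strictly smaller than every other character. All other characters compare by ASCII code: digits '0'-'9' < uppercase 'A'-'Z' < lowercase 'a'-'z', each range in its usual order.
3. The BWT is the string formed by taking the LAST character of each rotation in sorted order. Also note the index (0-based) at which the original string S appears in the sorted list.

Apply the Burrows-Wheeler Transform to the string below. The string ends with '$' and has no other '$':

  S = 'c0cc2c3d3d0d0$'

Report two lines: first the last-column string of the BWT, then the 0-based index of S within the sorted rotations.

All 14 rotations (rotation i = S[i:]+S[:i]):
  rot[0] = c0cc2c3d3d0d0$
  rot[1] = 0cc2c3d3d0d0$c
  rot[2] = cc2c3d3d0d0$c0
  rot[3] = c2c3d3d0d0$c0c
  rot[4] = 2c3d3d0d0$c0cc
  rot[5] = c3d3d0d0$c0cc2
  rot[6] = 3d3d0d0$c0cc2c
  rot[7] = d3d0d0$c0cc2c3
  rot[8] = 3d0d0$c0cc2c3d
  rot[9] = d0d0$c0cc2c3d3
  rot[10] = 0d0$c0cc2c3d3d
  rot[11] = d0$c0cc2c3d3d0
  rot[12] = 0$c0cc2c3d3d0d
  rot[13] = $c0cc2c3d3d0d0
Sorted (with $ < everything):
  sorted[0] = $c0cc2c3d3d0d0  (last char: '0')
  sorted[1] = 0$c0cc2c3d3d0d  (last char: 'd')
  sorted[2] = 0cc2c3d3d0d0$c  (last char: 'c')
  sorted[3] = 0d0$c0cc2c3d3d  (last char: 'd')
  sorted[4] = 2c3d3d0d0$c0cc  (last char: 'c')
  sorted[5] = 3d0d0$c0cc2c3d  (last char: 'd')
  sorted[6] = 3d3d0d0$c0cc2c  (last char: 'c')
  sorted[7] = c0cc2c3d3d0d0$  (last char: '$')
  sorted[8] = c2c3d3d0d0$c0c  (last char: 'c')
  sorted[9] = c3d3d0d0$c0cc2  (last char: '2')
  sorted[10] = cc2c3d3d0d0$c0  (last char: '0')
  sorted[11] = d0$c0cc2c3d3d0  (last char: '0')
  sorted[12] = d0d0$c0cc2c3d3  (last char: '3')
  sorted[13] = d3d0d0$c0cc2c3  (last char: '3')
Last column: 0dcdcdc$c20033
Original string S is at sorted index 7

Answer: 0dcdcdc$c20033
7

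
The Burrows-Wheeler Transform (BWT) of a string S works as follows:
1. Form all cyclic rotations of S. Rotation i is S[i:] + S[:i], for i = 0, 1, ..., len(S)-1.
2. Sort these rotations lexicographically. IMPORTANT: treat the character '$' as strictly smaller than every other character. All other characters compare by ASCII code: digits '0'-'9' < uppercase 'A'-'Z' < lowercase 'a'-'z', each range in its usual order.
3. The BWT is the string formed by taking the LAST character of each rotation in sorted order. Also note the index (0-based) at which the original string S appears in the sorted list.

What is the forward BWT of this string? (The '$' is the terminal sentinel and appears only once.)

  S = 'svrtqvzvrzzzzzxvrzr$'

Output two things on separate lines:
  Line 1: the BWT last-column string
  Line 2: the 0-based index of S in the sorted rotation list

Answer: rtzvvv$rsxzqzrvzzzzr
6

Derivation:
All 20 rotations (rotation i = S[i:]+S[:i]):
  rot[0] = svrtqvzvrzzzzzxvrzr$
  rot[1] = vrtqvzvrzzzzzxvrzr$s
  rot[2] = rtqvzvrzzzzzxvrzr$sv
  rot[3] = tqvzvrzzzzzxvrzr$svr
  rot[4] = qvzvrzzzzzxvrzr$svrt
  rot[5] = vzvrzzzzzxvrzr$svrtq
  rot[6] = zvrzzzzzxvrzr$svrtqv
  rot[7] = vrzzzzzxvrzr$svrtqvz
  rot[8] = rzzzzzxvrzr$svrtqvzv
  rot[9] = zzzzzxvrzr$svrtqvzvr
  rot[10] = zzzzxvrzr$svrtqvzvrz
  rot[11] = zzzxvrzr$svrtqvzvrzz
  rot[12] = zzxvrzr$svrtqvzvrzzz
  rot[13] = zxvrzr$svrtqvzvrzzzz
  rot[14] = xvrzr$svrtqvzvrzzzzz
  rot[15] = vrzr$svrtqvzvrzzzzzx
  rot[16] = rzr$svrtqvzvrzzzzzxv
  rot[17] = zr$svrtqvzvrzzzzzxvr
  rot[18] = r$svrtqvzvrzzzzzxvrz
  rot[19] = $svrtqvzvrzzzzzxvrzr
Sorted (with $ < everything):
  sorted[0] = $svrtqvzvrzzzzzxvrzr  (last char: 'r')
  sorted[1] = qvzvrzzzzzxvrzr$svrt  (last char: 't')
  sorted[2] = r$svrtqvzvrzzzzzxvrz  (last char: 'z')
  sorted[3] = rtqvzvrzzzzzxvrzr$sv  (last char: 'v')
  sorted[4] = rzr$svrtqvzvrzzzzzxv  (last char: 'v')
  sorted[5] = rzzzzzxvrzr$svrtqvzv  (last char: 'v')
  sorted[6] = svrtqvzvrzzzzzxvrzr$  (last char: '$')
  sorted[7] = tqvzvrzzzzzxvrzr$svr  (last char: 'r')
  sorted[8] = vrtqvzvrzzzzzxvrzr$s  (last char: 's')
  sorted[9] = vrzr$svrtqvzvrzzzzzx  (last char: 'x')
  sorted[10] = vrzzzzzxvrzr$svrtqvz  (last char: 'z')
  sorted[11] = vzvrzzzzzxvrzr$svrtq  (last char: 'q')
  sorted[12] = xvrzr$svrtqvzvrzzzzz  (last char: 'z')
  sorted[13] = zr$svrtqvzvrzzzzzxvr  (last char: 'r')
  sorted[14] = zvrzzzzzxvrzr$svrtqv  (last char: 'v')
  sorted[15] = zxvrzr$svrtqvzvrzzzz  (last char: 'z')
  sorted[16] = zzxvrzr$svrtqvzvrzzz  (last char: 'z')
  sorted[17] = zzzxvrzr$svrtqvzvrzz  (last char: 'z')
  sorted[18] = zzzzxvrzr$svrtqvzvrz  (last char: 'z')
  sorted[19] = zzzzzxvrzr$svrtqvzvr  (last char: 'r')
Last column: rtzvvv$rsxzqzrvzzzzr
Original string S is at sorted index 6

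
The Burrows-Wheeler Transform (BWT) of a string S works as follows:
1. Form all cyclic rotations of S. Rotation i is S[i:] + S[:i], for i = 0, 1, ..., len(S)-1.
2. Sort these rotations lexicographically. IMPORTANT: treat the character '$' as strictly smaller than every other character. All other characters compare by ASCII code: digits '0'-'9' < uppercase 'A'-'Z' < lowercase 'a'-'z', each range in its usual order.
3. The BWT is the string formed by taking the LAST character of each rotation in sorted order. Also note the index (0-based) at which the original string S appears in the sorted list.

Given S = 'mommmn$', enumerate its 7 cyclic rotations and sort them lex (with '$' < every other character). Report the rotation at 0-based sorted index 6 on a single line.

Answer: ommmn$m

Derivation:
All 7 rotations (rotation i = S[i:]+S[:i]):
  rot[0] = mommmn$
  rot[1] = ommmn$m
  rot[2] = mmmn$mo
  rot[3] = mmn$mom
  rot[4] = mn$momm
  rot[5] = n$mommm
  rot[6] = $mommmn
Sorted (with $ < everything):
  sorted[0] = $mommmn
  sorted[1] = mmmn$mo
  sorted[2] = mmn$mom
  sorted[3] = mn$momm
  sorted[4] = mommmn$
  sorted[5] = n$mommm
  sorted[6] = ommmn$m
sorted[6] = ommmn$m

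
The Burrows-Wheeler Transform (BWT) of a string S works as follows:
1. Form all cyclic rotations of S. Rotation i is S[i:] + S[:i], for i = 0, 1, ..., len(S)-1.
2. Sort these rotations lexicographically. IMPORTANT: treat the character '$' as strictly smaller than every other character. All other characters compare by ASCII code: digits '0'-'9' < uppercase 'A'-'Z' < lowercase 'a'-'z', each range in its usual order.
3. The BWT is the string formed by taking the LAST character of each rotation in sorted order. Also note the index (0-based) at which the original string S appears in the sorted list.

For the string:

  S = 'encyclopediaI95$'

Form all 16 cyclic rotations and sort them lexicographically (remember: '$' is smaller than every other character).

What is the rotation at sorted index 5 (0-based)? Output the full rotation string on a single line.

Answer: clopediaI95$ency

Derivation:
All 16 rotations (rotation i = S[i:]+S[:i]):
  rot[0] = encyclopediaI95$
  rot[1] = ncyclopediaI95$e
  rot[2] = cyclopediaI95$en
  rot[3] = yclopediaI95$enc
  rot[4] = clopediaI95$ency
  rot[5] = lopediaI95$encyc
  rot[6] = opediaI95$encycl
  rot[7] = pediaI95$encyclo
  rot[8] = ediaI95$encyclop
  rot[9] = diaI95$encyclope
  rot[10] = iaI95$encycloped
  rot[11] = aI95$encyclopedi
  rot[12] = I95$encyclopedia
  rot[13] = 95$encyclopediaI
  rot[14] = 5$encyclopediaI9
  rot[15] = $encyclopediaI95
Sorted (with $ < everything):
  sorted[0] = $encyclopediaI95
  sorted[1] = 5$encyclopediaI9
  sorted[2] = 95$encyclopediaI
  sorted[3] = I95$encyclopedia
  sorted[4] = aI95$encyclopedi
  sorted[5] = clopediaI95$ency
  sorted[6] = cyclopediaI95$en
  sorted[7] = diaI95$encyclope
  sorted[8] = ediaI95$encyclop
  sorted[9] = encyclopediaI95$
  sorted[10] = iaI95$encycloped
  sorted[11] = lopediaI95$encyc
  sorted[12] = ncyclopediaI95$e
  sorted[13] = opediaI95$encycl
  sorted[14] = pediaI95$encyclo
  sorted[15] = yclopediaI95$enc
sorted[5] = clopediaI95$ency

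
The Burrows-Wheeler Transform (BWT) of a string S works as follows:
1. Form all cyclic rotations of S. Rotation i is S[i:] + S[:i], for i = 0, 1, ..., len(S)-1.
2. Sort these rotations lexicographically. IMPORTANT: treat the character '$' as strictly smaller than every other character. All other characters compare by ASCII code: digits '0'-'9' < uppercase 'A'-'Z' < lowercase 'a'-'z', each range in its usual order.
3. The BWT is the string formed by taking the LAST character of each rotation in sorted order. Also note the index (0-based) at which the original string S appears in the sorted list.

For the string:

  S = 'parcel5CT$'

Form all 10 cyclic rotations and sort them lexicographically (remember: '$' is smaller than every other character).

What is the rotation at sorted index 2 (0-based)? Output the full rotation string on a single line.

All 10 rotations (rotation i = S[i:]+S[:i]):
  rot[0] = parcel5CT$
  rot[1] = arcel5CT$p
  rot[2] = rcel5CT$pa
  rot[3] = cel5CT$par
  rot[4] = el5CT$parc
  rot[5] = l5CT$parce
  rot[6] = 5CT$parcel
  rot[7] = CT$parcel5
  rot[8] = T$parcel5C
  rot[9] = $parcel5CT
Sorted (with $ < everything):
  sorted[0] = $parcel5CT
  sorted[1] = 5CT$parcel
  sorted[2] = CT$parcel5
  sorted[3] = T$parcel5C
  sorted[4] = arcel5CT$p
  sorted[5] = cel5CT$par
  sorted[6] = el5CT$parc
  sorted[7] = l5CT$parce
  sorted[8] = parcel5CT$
  sorted[9] = rcel5CT$pa
sorted[2] = CT$parcel5

Answer: CT$parcel5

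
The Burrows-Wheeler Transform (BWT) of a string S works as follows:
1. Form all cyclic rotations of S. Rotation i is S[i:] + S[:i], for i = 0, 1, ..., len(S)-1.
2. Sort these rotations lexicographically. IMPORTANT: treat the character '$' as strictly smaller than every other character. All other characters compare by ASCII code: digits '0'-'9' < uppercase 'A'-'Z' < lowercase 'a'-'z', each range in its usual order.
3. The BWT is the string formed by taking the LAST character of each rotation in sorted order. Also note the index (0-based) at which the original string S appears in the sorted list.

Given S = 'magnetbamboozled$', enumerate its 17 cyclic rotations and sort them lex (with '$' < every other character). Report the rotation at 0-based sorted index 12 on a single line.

All 17 rotations (rotation i = S[i:]+S[:i]):
  rot[0] = magnetbamboozled$
  rot[1] = agnetbamboozled$m
  rot[2] = gnetbamboozled$ma
  rot[3] = netbamboozled$mag
  rot[4] = etbamboozled$magn
  rot[5] = tbamboozled$magne
  rot[6] = bamboozled$magnet
  rot[7] = amboozled$magnetb
  rot[8] = mboozled$magnetba
  rot[9] = boozled$magnetbam
  rot[10] = oozled$magnetbamb
  rot[11] = ozled$magnetbambo
  rot[12] = zled$magnetbamboo
  rot[13] = led$magnetbambooz
  rot[14] = ed$magnetbamboozl
  rot[15] = d$magnetbamboozle
  rot[16] = $magnetbamboozled
Sorted (with $ < everything):
  sorted[0] = $magnetbamboozled
  sorted[1] = agnetbamboozled$m
  sorted[2] = amboozled$magnetb
  sorted[3] = bamboozled$magnet
  sorted[4] = boozled$magnetbam
  sorted[5] = d$magnetbamboozle
  sorted[6] = ed$magnetbamboozl
  sorted[7] = etbamboozled$magn
  sorted[8] = gnetbamboozled$ma
  sorted[9] = led$magnetbambooz
  sorted[10] = magnetbamboozled$
  sorted[11] = mboozled$magnetba
  sorted[12] = netbamboozled$mag
  sorted[13] = oozled$magnetbamb
  sorted[14] = ozled$magnetbambo
  sorted[15] = tbamboozled$magne
  sorted[16] = zled$magnetbamboo
sorted[12] = netbamboozled$mag

Answer: netbamboozled$mag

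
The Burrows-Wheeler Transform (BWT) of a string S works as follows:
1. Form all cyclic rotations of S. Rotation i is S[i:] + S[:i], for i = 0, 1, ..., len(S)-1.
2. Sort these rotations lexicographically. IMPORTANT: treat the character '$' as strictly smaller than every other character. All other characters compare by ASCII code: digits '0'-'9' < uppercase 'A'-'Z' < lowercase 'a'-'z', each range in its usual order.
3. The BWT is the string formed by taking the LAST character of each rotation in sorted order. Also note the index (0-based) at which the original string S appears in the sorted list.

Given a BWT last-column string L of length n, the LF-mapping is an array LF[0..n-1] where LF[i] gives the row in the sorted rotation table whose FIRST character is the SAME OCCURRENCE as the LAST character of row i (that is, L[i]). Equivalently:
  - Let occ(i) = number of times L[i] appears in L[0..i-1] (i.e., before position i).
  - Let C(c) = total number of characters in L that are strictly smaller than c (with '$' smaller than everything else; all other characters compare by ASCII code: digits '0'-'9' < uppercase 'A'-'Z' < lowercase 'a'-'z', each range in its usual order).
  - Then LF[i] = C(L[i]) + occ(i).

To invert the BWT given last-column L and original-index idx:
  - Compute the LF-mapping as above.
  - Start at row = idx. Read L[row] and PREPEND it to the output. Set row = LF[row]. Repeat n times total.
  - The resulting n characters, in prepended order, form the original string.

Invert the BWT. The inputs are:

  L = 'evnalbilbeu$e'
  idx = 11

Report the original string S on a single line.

Answer: unbelievable$

Derivation:
LF mapping: 4 12 10 1 8 2 7 9 3 5 11 0 6
Walk LF starting at row 11, prepending L[row]:
  step 1: row=11, L[11]='$', prepend. Next row=LF[11]=0
  step 2: row=0, L[0]='e', prepend. Next row=LF[0]=4
  step 3: row=4, L[4]='l', prepend. Next row=LF[4]=8
  step 4: row=8, L[8]='b', prepend. Next row=LF[8]=3
  step 5: row=3, L[3]='a', prepend. Next row=LF[3]=1
  step 6: row=1, L[1]='v', prepend. Next row=LF[1]=12
  step 7: row=12, L[12]='e', prepend. Next row=LF[12]=6
  step 8: row=6, L[6]='i', prepend. Next row=LF[6]=7
  step 9: row=7, L[7]='l', prepend. Next row=LF[7]=9
  step 10: row=9, L[9]='e', prepend. Next row=LF[9]=5
  step 11: row=5, L[5]='b', prepend. Next row=LF[5]=2
  step 12: row=2, L[2]='n', prepend. Next row=LF[2]=10
  step 13: row=10, L[10]='u', prepend. Next row=LF[10]=11
Reversed output: unbelievable$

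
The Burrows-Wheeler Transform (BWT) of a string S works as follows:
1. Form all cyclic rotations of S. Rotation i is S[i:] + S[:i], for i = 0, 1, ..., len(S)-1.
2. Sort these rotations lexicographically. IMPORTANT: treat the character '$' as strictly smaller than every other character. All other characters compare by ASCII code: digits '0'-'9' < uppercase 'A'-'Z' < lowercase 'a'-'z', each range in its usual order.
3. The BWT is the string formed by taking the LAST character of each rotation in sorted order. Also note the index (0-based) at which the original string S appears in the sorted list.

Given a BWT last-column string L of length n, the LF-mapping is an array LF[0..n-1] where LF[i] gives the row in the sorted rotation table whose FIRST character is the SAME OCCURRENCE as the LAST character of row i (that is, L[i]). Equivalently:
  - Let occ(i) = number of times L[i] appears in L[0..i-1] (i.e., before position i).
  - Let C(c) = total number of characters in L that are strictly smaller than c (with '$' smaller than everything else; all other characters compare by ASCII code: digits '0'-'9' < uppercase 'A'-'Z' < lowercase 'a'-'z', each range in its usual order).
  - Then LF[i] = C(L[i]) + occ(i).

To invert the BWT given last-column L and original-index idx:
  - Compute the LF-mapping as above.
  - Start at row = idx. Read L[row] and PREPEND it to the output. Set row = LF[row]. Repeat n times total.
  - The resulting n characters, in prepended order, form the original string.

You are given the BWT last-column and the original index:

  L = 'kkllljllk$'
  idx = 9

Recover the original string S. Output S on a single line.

LF mapping: 2 3 5 6 7 1 8 9 4 0
Walk LF starting at row 9, prepending L[row]:
  step 1: row=9, L[9]='$', prepend. Next row=LF[9]=0
  step 2: row=0, L[0]='k', prepend. Next row=LF[0]=2
  step 3: row=2, L[2]='l', prepend. Next row=LF[2]=5
  step 4: row=5, L[5]='j', prepend. Next row=LF[5]=1
  step 5: row=1, L[1]='k', prepend. Next row=LF[1]=3
  step 6: row=3, L[3]='l', prepend. Next row=LF[3]=6
  step 7: row=6, L[6]='l', prepend. Next row=LF[6]=8
  step 8: row=8, L[8]='k', prepend. Next row=LF[8]=4
  step 9: row=4, L[4]='l', prepend. Next row=LF[4]=7
  step 10: row=7, L[7]='l', prepend. Next row=LF[7]=9
Reversed output: llkllkjlk$

Answer: llkllkjlk$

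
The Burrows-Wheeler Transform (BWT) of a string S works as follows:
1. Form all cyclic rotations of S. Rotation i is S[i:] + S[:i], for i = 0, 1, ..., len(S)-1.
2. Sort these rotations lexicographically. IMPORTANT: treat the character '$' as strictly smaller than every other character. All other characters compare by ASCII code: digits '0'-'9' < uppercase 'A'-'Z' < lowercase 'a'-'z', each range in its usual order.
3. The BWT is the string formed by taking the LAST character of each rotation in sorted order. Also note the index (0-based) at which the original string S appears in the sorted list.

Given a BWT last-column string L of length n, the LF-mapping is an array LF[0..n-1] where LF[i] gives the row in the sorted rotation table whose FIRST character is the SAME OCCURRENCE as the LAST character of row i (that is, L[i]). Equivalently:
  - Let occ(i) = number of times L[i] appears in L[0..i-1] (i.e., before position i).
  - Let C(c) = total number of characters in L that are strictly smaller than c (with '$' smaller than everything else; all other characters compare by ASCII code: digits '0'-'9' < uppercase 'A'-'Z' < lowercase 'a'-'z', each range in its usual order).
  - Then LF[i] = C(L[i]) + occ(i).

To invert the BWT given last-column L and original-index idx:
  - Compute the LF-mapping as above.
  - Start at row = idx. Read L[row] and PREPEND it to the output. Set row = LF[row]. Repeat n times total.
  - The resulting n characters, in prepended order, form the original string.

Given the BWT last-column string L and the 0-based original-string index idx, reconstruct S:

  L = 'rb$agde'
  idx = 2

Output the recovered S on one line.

LF mapping: 6 2 0 1 5 3 4
Walk LF starting at row 2, prepending L[row]:
  step 1: row=2, L[2]='$', prepend. Next row=LF[2]=0
  step 2: row=0, L[0]='r', prepend. Next row=LF[0]=6
  step 3: row=6, L[6]='e', prepend. Next row=LF[6]=4
  step 4: row=4, L[4]='g', prepend. Next row=LF[4]=5
  step 5: row=5, L[5]='d', prepend. Next row=LF[5]=3
  step 6: row=3, L[3]='a', prepend. Next row=LF[3]=1
  step 7: row=1, L[1]='b', prepend. Next row=LF[1]=2
Reversed output: badger$

Answer: badger$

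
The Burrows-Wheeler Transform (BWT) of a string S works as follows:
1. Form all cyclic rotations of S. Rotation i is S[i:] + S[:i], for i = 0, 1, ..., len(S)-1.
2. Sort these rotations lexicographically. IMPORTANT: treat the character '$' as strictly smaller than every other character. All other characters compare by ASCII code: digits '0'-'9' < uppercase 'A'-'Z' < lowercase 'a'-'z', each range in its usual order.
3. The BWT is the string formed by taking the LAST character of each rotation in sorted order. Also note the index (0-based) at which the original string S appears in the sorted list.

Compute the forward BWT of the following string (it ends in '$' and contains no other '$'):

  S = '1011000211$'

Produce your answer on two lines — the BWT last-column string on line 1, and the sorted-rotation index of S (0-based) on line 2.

All 11 rotations (rotation i = S[i:]+S[:i]):
  rot[0] = 1011000211$
  rot[1] = 011000211$1
  rot[2] = 11000211$10
  rot[3] = 1000211$101
  rot[4] = 000211$1011
  rot[5] = 00211$10110
  rot[6] = 0211$101100
  rot[7] = 211$1011000
  rot[8] = 11$10110002
  rot[9] = 1$101100021
  rot[10] = $1011000211
Sorted (with $ < everything):
  sorted[0] = $1011000211  (last char: '1')
  sorted[1] = 000211$1011  (last char: '1')
  sorted[2] = 00211$10110  (last char: '0')
  sorted[3] = 011000211$1  (last char: '1')
  sorted[4] = 0211$101100  (last char: '0')
  sorted[5] = 1$101100021  (last char: '1')
  sorted[6] = 1000211$101  (last char: '1')
  sorted[7] = 1011000211$  (last char: '$')
  sorted[8] = 11$10110002  (last char: '2')
  sorted[9] = 11000211$10  (last char: '0')
  sorted[10] = 211$1011000  (last char: '0')
Last column: 1101011$200
Original string S is at sorted index 7

Answer: 1101011$200
7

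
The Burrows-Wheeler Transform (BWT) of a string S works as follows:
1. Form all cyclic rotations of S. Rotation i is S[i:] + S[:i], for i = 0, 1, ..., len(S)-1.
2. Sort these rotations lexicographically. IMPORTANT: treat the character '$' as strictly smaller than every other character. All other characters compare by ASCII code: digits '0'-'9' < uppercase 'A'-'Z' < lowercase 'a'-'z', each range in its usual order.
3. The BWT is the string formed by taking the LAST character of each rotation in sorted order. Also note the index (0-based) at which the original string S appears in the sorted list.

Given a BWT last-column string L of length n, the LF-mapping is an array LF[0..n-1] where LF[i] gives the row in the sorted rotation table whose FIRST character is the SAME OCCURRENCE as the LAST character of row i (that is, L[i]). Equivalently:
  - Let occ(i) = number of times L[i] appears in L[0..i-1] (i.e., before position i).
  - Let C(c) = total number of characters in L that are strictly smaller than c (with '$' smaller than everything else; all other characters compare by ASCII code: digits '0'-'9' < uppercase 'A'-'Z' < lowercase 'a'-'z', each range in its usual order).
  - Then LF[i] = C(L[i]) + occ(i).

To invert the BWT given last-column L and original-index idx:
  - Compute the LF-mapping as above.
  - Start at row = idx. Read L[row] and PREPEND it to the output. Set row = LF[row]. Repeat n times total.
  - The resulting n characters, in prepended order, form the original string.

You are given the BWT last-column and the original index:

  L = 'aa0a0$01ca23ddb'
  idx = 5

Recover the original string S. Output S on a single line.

Answer: 2aa03bddca001a$

Derivation:
LF mapping: 7 8 1 9 2 0 3 4 12 10 5 6 13 14 11
Walk LF starting at row 5, prepending L[row]:
  step 1: row=5, L[5]='$', prepend. Next row=LF[5]=0
  step 2: row=0, L[0]='a', prepend. Next row=LF[0]=7
  step 3: row=7, L[7]='1', prepend. Next row=LF[7]=4
  step 4: row=4, L[4]='0', prepend. Next row=LF[4]=2
  step 5: row=2, L[2]='0', prepend. Next row=LF[2]=1
  step 6: row=1, L[1]='a', prepend. Next row=LF[1]=8
  step 7: row=8, L[8]='c', prepend. Next row=LF[8]=12
  step 8: row=12, L[12]='d', prepend. Next row=LF[12]=13
  step 9: row=13, L[13]='d', prepend. Next row=LF[13]=14
  step 10: row=14, L[14]='b', prepend. Next row=LF[14]=11
  step 11: row=11, L[11]='3', prepend. Next row=LF[11]=6
  step 12: row=6, L[6]='0', prepend. Next row=LF[6]=3
  step 13: row=3, L[3]='a', prepend. Next row=LF[3]=9
  step 14: row=9, L[9]='a', prepend. Next row=LF[9]=10
  step 15: row=10, L[10]='2', prepend. Next row=LF[10]=5
Reversed output: 2aa03bddca001a$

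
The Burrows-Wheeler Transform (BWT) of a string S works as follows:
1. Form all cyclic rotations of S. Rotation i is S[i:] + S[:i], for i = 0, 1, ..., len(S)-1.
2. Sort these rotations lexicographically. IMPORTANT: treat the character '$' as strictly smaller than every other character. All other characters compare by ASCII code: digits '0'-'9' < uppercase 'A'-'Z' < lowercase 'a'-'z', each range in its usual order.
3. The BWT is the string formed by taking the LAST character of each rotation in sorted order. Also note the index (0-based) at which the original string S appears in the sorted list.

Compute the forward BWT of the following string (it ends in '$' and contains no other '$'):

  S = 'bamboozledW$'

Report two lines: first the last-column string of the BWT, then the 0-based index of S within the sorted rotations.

Answer: Wdb$melzaboo
3

Derivation:
All 12 rotations (rotation i = S[i:]+S[:i]):
  rot[0] = bamboozledW$
  rot[1] = amboozledW$b
  rot[2] = mboozledW$ba
  rot[3] = boozledW$bam
  rot[4] = oozledW$bamb
  rot[5] = ozledW$bambo
  rot[6] = zledW$bamboo
  rot[7] = ledW$bambooz
  rot[8] = edW$bamboozl
  rot[9] = dW$bamboozle
  rot[10] = W$bamboozled
  rot[11] = $bamboozledW
Sorted (with $ < everything):
  sorted[0] = $bamboozledW  (last char: 'W')
  sorted[1] = W$bamboozled  (last char: 'd')
  sorted[2] = amboozledW$b  (last char: 'b')
  sorted[3] = bamboozledW$  (last char: '$')
  sorted[4] = boozledW$bam  (last char: 'm')
  sorted[5] = dW$bamboozle  (last char: 'e')
  sorted[6] = edW$bamboozl  (last char: 'l')
  sorted[7] = ledW$bambooz  (last char: 'z')
  sorted[8] = mboozledW$ba  (last char: 'a')
  sorted[9] = oozledW$bamb  (last char: 'b')
  sorted[10] = ozledW$bambo  (last char: 'o')
  sorted[11] = zledW$bamboo  (last char: 'o')
Last column: Wdb$melzaboo
Original string S is at sorted index 3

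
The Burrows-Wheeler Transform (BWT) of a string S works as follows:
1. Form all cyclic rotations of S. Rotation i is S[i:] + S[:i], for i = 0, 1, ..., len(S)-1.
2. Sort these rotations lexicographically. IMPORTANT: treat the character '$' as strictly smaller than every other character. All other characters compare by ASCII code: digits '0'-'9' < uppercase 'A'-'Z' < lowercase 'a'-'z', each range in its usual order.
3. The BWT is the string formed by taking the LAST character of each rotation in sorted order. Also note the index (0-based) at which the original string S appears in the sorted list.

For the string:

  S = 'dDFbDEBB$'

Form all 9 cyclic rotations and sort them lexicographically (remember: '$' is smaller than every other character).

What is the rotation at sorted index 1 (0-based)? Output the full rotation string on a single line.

Answer: B$dDFbDEB

Derivation:
All 9 rotations (rotation i = S[i:]+S[:i]):
  rot[0] = dDFbDEBB$
  rot[1] = DFbDEBB$d
  rot[2] = FbDEBB$dD
  rot[3] = bDEBB$dDF
  rot[4] = DEBB$dDFb
  rot[5] = EBB$dDFbD
  rot[6] = BB$dDFbDE
  rot[7] = B$dDFbDEB
  rot[8] = $dDFbDEBB
Sorted (with $ < everything):
  sorted[0] = $dDFbDEBB
  sorted[1] = B$dDFbDEB
  sorted[2] = BB$dDFbDE
  sorted[3] = DEBB$dDFb
  sorted[4] = DFbDEBB$d
  sorted[5] = EBB$dDFbD
  sorted[6] = FbDEBB$dD
  sorted[7] = bDEBB$dDF
  sorted[8] = dDFbDEBB$
sorted[1] = B$dDFbDEB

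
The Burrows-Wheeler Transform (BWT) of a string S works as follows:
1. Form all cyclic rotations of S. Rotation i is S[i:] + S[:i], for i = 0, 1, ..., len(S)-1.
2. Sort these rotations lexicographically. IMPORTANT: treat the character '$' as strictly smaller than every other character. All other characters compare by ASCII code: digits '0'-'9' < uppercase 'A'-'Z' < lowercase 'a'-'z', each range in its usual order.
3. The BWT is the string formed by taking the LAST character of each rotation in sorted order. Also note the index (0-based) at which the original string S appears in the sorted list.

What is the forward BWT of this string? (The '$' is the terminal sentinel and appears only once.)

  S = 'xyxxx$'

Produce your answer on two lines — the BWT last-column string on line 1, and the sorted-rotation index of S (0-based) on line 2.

All 6 rotations (rotation i = S[i:]+S[:i]):
  rot[0] = xyxxx$
  rot[1] = yxxx$x
  rot[2] = xxx$xy
  rot[3] = xx$xyx
  rot[4] = x$xyxx
  rot[5] = $xyxxx
Sorted (with $ < everything):
  sorted[0] = $xyxxx  (last char: 'x')
  sorted[1] = x$xyxx  (last char: 'x')
  sorted[2] = xx$xyx  (last char: 'x')
  sorted[3] = xxx$xy  (last char: 'y')
  sorted[4] = xyxxx$  (last char: '$')
  sorted[5] = yxxx$x  (last char: 'x')
Last column: xxxy$x
Original string S is at sorted index 4

Answer: xxxy$x
4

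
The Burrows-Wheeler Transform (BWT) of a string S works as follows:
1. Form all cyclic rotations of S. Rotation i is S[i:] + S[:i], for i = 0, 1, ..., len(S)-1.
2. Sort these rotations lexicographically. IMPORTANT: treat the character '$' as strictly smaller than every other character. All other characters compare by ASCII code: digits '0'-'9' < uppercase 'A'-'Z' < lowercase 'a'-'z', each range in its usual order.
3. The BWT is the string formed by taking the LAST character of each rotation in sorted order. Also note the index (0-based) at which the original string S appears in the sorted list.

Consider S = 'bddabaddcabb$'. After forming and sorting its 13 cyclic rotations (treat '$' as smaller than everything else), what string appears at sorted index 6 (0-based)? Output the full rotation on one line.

All 13 rotations (rotation i = S[i:]+S[:i]):
  rot[0] = bddabaddcabb$
  rot[1] = ddabaddcabb$b
  rot[2] = dabaddcabb$bd
  rot[3] = abaddcabb$bdd
  rot[4] = baddcabb$bdda
  rot[5] = addcabb$bddab
  rot[6] = ddcabb$bddaba
  rot[7] = dcabb$bddabad
  rot[8] = cabb$bddabadd
  rot[9] = abb$bddabaddc
  rot[10] = bb$bddabaddca
  rot[11] = b$bddabaddcab
  rot[12] = $bddabaddcabb
Sorted (with $ < everything):
  sorted[0] = $bddabaddcabb
  sorted[1] = abaddcabb$bdd
  sorted[2] = abb$bddabaddc
  sorted[3] = addcabb$bddab
  sorted[4] = b$bddabaddcab
  sorted[5] = baddcabb$bdda
  sorted[6] = bb$bddabaddca
  sorted[7] = bddabaddcabb$
  sorted[8] = cabb$bddabadd
  sorted[9] = dabaddcabb$bd
  sorted[10] = dcabb$bddabad
  sorted[11] = ddabaddcabb$b
  sorted[12] = ddcabb$bddaba
sorted[6] = bb$bddabaddca

Answer: bb$bddabaddca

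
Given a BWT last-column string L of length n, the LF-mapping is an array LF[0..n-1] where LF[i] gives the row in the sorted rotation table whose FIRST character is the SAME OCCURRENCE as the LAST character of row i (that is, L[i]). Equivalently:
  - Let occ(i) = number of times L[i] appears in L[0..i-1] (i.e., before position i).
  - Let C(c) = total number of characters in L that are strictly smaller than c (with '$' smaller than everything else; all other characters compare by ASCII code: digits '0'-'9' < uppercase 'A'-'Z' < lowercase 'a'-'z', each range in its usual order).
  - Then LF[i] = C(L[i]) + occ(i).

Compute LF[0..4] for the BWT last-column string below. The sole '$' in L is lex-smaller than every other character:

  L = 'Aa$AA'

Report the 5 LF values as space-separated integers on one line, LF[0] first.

Answer: 1 4 0 2 3

Derivation:
Char counts: '$':1, 'A':3, 'a':1
C (first-col start): C('$')=0, C('A')=1, C('a')=4
L[0]='A': occ=0, LF[0]=C('A')+0=1+0=1
L[1]='a': occ=0, LF[1]=C('a')+0=4+0=4
L[2]='$': occ=0, LF[2]=C('$')+0=0+0=0
L[3]='A': occ=1, LF[3]=C('A')+1=1+1=2
L[4]='A': occ=2, LF[4]=C('A')+2=1+2=3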